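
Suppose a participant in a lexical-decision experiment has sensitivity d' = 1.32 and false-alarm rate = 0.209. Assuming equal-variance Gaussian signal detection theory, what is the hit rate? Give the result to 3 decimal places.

hit rate = 0.695

z(false-alarm rate) = z(0.209) = -0.8099
z(H) = z(FA) + d' = -0.8099 + 1.32 = 0.5101
hit rate = Φ(0.5101) = 0.6950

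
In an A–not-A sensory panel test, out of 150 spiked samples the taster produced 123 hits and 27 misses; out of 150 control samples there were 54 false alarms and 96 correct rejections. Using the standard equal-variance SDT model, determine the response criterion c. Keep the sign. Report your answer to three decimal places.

H = 123/150 = 0.8200
FA = 54/150 = 0.3600
z(H) = z(0.8200) = 0.9154
z(FA) = z(0.3600) = -0.3585
c = −½·[z(H) + z(FA)] = −0.5 × (0.9154 + (-0.3585)) = -0.27845

c = -0.278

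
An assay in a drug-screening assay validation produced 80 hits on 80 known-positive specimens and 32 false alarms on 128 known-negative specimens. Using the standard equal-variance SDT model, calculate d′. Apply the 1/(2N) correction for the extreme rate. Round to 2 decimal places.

d′ = 3.17

The hit rate is 80/80 = 1, so apply the 1/(2N) correction: H → 1 − 1/(2·80) = 0.99375.
z(H) = z(0.99375) = 2.498
z(FA) = z(0.25000) = -0.674
d' = 2.498 − (-0.674) = 3.172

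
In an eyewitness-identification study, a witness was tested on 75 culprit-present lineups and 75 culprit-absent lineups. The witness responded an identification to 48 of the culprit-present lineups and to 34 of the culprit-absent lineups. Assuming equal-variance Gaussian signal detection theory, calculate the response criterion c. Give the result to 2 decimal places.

H = 48/75 = 0.6400
FA = 34/75 = 0.4533
Φ⁻¹(0.6400) = 0.3585, Φ⁻¹(0.4533) = -0.1173
c = −½·[z(H) + z(FA)] = −0.5 × (0.3585 + (-0.1173)) = -0.1206

c = -0.12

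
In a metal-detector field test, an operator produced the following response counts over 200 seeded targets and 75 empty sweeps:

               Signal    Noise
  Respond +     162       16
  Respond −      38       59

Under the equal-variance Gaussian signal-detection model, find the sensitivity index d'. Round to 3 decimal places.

d' = 1.673

H = 162/200 = 0.8100
FA = 16/75 = 0.2133
Φ⁻¹(0.8100) = 0.8779, Φ⁻¹(0.2133) = -0.7950
d' = z(H) − z(FA) = 0.8779 − (-0.7950) = 1.6729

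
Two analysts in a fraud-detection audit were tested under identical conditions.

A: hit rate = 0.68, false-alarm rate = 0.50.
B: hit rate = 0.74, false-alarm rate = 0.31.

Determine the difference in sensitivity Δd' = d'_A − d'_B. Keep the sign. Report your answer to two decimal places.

A: z(0.68) = 0.468, z(0.50) = 0.000, d' = 0.468
B: z(0.74) = 0.643, z(0.31) = -0.496, d' = 1.139
Δd' = d'_A − d'_B = 0.468 − 1.139 = -0.671
B has the higher sensitivity.

Δd' = -0.67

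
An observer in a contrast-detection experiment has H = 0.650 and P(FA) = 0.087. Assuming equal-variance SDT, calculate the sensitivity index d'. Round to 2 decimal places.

z(H) = 0.3853
z(FA) = -1.3595
d' = z(H) − z(FA) = 0.3853 − (-1.3595) = 1.7448

d' = 1.74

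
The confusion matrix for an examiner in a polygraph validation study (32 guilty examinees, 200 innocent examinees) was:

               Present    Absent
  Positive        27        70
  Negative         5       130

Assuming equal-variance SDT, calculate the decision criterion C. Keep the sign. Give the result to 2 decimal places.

H = 27/32 = 0.8438
FA = 70/200 = 0.3500
z(0.8438) = 1.010, z(0.3500) = -0.385
c = −½·[z(H) + z(FA)] = −0.5 × (1.010 + (-0.385)) = -0.3125

C = -0.31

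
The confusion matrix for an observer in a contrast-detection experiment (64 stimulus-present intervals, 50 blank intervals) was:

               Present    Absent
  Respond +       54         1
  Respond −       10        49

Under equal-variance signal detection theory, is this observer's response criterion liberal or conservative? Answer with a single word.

conservative

z(H) = 1.010, z(FA) = -2.054
c = −½·(z(H) + z(FA)) = 0.522
c > 0 → conservative criterion (biased toward responding “no”).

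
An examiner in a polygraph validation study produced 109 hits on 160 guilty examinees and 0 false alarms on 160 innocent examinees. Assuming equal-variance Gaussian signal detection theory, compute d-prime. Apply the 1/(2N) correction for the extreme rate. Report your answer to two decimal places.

d-prime = 3.21

The false-alarm rate is 0/160 = 0, so apply the 1/(2N) correction: FA → 1/(2·160) = 0.00313.
z(H) = z(0.68125) = 0.471
z(FA) = z(0.00313) = -2.734
d' = 0.471 − (-2.734) = 3.205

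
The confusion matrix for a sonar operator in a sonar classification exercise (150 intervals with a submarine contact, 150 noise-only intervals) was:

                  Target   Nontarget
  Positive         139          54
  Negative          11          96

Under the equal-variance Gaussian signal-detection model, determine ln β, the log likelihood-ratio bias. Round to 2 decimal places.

H = 139/150 = 0.9267
FA = 54/150 = 0.3600
z(0.9267) = 1.452, z(0.3600) = -0.358
ln β = −½·[z(H)² − z(FA)²] = −0.5 × (2.108 − 0.128) = -0.990

ln β = -0.99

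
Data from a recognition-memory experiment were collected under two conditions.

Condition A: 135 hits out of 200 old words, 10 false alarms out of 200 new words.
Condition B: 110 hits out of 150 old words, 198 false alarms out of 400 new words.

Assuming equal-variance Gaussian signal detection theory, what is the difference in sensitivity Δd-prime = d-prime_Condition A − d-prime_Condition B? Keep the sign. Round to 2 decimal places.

Condition A: z(0.6750) = 0.454, z(0.0500) = -1.645, d' = 2.099
Condition B: z(0.7333) = 0.623, z(0.4950) = -0.013, d' = 0.636
Δd' = d'_Condition A − d'_Condition B = 2.099 − 0.636 = 1.463
Condition A has the higher sensitivity.

Δd-prime = 1.46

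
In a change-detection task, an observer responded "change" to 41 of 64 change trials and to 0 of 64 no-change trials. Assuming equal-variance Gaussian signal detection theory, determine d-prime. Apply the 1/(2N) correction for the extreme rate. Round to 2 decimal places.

d-prime = 2.78

The false-alarm rate is 0/64 = 0, so apply the 1/(2N) correction: FA → 1/(2·64) = 0.00781.
z(H) = z(0.64062) = 0.360
z(FA) = z(0.00781) = -2.418
d' = 0.360 − (-2.418) = 2.778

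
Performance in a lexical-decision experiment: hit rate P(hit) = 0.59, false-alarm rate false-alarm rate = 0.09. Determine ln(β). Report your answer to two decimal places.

ln β = 0.87

Φ⁻¹(H) = Φ⁻¹(0.59) = 0.228
Φ⁻¹(FA) = Φ⁻¹(0.09) = -1.341
ln β = −½·[z(H)² − z(FA)²] = −0.5 × (0.052 − 1.798) = 0.873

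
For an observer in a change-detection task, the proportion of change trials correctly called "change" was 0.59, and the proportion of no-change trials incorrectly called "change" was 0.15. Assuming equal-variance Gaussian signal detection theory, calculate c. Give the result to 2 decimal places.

c = 0.40

Φ⁻¹(H) = 0.228
Φ⁻¹(FA) = -1.036
c = −½·[z(H) + z(FA)] = −0.5 × (0.228 + (-1.036)) = 0.404
c > 0: the observer has a conservative response bias.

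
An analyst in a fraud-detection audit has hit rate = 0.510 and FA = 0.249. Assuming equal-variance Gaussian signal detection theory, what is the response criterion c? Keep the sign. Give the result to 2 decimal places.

c = 0.33

z(H) = z(0.510) = 0.025
z(FA) = z(0.249) = -0.678
c = −½·[z(H) + z(FA)] = −0.5 × (0.025 + (-0.678)) = 0.3265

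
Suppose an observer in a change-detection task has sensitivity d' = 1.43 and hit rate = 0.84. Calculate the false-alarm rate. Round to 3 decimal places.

false-alarm rate = 0.332

z(hit rate) = z(0.84) = 0.9945
z(FA) = z(H) − d' = 0.9945 − 1.43 = -0.4355
false-alarm rate = Φ(-0.4355) = 0.3316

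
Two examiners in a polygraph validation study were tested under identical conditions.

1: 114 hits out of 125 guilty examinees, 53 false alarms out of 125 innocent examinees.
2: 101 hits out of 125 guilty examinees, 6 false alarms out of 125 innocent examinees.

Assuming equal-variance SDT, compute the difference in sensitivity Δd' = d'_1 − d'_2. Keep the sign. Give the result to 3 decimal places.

1: z(0.9120) = 1.3532, z(0.4240) = -0.1917, d' = 1.5449
2: z(0.8080) = 0.8705, z(0.0480) = -1.6646, d' = 2.5351
Δd' = d'_1 − d'_2 = 1.5449 − 2.5351 = -0.9902
2 has the higher sensitivity.

Δd' = -0.990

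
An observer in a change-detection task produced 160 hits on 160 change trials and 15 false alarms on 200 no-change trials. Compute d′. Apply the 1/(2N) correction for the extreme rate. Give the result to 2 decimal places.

The hit rate is 160/160 = 1, so apply the 1/(2N) correction: H → 1 − 1/(2·160) = 0.99687.
z(H) = z(0.99687) = 2.734
z(FA) = z(0.07500) = -1.440
d' = 2.734 − (-1.440) = 4.174

d′ = 4.17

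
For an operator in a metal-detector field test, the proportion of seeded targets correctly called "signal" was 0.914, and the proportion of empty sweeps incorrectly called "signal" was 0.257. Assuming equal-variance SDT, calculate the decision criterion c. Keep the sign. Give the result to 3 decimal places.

z(0.914) = 1.3658, z(0.257) = -0.6526
c = −½·[z(H) + z(FA)] = −0.5 × (1.3658 + (-0.6526)) = -0.3566
c < 0: the operator has a liberal response bias.

c = -0.357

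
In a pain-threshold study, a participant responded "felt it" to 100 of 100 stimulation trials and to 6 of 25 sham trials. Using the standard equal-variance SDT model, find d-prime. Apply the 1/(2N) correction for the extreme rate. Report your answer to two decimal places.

d-prime = 3.28

The hit rate is 100/100 = 1, so apply the 1/(2N) correction: H → 1 − 1/(2·100) = 0.99500.
z(H) = z(0.99500) = 2.576
z(FA) = z(0.24000) = -0.706
d' = 2.576 − (-0.706) = 3.282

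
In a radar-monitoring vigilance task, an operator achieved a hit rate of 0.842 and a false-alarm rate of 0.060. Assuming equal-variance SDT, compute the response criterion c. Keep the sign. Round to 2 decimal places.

c = 0.28

z(H) = z(0.842) = 1.003
z(FA) = z(0.060) = -1.555
c = −½·[z(H) + z(FA)] = −0.5 × (1.003 + (-1.555)) = 0.276
c > 0: the operator has a conservative response bias.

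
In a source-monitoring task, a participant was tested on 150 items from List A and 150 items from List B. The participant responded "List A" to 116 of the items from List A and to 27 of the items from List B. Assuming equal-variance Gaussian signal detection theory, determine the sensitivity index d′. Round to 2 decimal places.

d′ = 1.67

H = 116/150 = 0.7733
FA = 27/150 = 0.1800
z(H) = z(0.7733) = 0.750
z(FA) = z(0.1800) = -0.915
d' = z(H) − z(FA) = 0.750 − (-0.915) = 1.665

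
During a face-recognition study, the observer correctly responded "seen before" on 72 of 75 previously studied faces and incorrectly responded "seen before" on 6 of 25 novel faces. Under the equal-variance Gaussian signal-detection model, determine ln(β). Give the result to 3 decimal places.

ln β = -1.283

H = 72/75 = 0.9600
FA = 6/25 = 0.2400
Φ⁻¹(H) = 1.7507
Φ⁻¹(FA) = -0.7063
ln β = −½·[z(H)² − z(FA)²] = −0.5 × (3.0650 − 0.4989) = -1.28305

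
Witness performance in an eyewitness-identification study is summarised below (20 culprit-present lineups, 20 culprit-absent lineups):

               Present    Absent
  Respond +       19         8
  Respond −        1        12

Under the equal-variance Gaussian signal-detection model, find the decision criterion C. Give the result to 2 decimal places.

H = 19/20 = 0.9500
FA = 8/20 = 0.4000
z(H) = z(0.9500) = 1.645
z(FA) = z(0.4000) = -0.253
c = −½·[z(H) + z(FA)] = −0.5 × (1.645 + (-0.253)) = -0.696

C = -0.70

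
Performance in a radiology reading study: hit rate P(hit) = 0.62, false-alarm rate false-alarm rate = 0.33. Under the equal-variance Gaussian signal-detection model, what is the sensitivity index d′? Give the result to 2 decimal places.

z(0.62) = 0.305, z(0.33) = -0.440
d' = z(H) − z(FA) = 0.305 − (-0.440) = 0.745

d′ = 0.75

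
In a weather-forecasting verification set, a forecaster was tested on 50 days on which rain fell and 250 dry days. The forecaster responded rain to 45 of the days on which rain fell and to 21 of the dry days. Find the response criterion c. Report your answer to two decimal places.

c = 0.05

H = 45/50 = 0.9000
FA = 21/250 = 0.0840
Φ⁻¹(H) = 1.282
Φ⁻¹(FA) = -1.379
c = −½·[z(H) + z(FA)] = −0.5 × (1.282 + (-1.379)) = 0.0485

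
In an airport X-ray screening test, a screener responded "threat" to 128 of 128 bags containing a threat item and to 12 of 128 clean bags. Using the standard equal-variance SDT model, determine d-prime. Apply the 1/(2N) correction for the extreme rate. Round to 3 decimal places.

d-prime = 3.978

The hit rate is 128/128 = 1, so apply the 1/(2N) correction: H → 1 − 1/(2·128) = 0.99609.
z(H) = z(0.99609) = 2.6597
z(FA) = z(0.09375) = -1.3180
d' = 2.6597 − (-1.3180) = 3.9777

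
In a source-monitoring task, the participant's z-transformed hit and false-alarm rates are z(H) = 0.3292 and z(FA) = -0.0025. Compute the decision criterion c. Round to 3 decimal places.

c = −½·[z(H) + z(FA)] = −½·(0.3292 + (-0.0025)) = -0.16335
c < 0: the participant has a liberal response bias.

c = -0.163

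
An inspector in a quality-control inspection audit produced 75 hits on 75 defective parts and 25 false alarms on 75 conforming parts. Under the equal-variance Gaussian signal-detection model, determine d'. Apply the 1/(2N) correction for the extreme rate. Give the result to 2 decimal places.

The hit rate is 75/75 = 1, so apply the 1/(2N) correction: H → 1 − 1/(2·75) = 0.99333.
z(H) = z(0.99333) = 2.475
z(FA) = z(0.33333) = -0.431
d' = 2.475 − (-0.431) = 2.906

d' = 2.91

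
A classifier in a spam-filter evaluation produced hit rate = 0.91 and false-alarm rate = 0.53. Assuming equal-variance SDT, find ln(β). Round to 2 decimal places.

ln β = -0.90

z(H) = 1.341
z(FA) = 0.075
ln β = −½·[z(H)² − z(FA)²] = −0.5 × (1.798 − 0.006) = -0.896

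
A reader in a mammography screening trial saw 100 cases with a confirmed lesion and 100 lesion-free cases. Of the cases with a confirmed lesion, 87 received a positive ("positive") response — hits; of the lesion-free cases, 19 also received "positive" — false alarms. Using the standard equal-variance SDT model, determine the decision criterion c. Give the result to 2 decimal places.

H = 87/100 = 0.8700
FA = 19/100 = 0.1900
z(0.8700) = 1.1264, z(0.1900) = -0.8779
c = −½·[z(H) + z(FA)] = −0.5 × (1.1264 + (-0.8779)) = -0.12425

c = -0.12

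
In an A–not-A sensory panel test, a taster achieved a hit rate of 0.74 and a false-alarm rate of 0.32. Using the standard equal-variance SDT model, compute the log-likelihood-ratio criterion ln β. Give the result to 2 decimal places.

Φ⁻¹(H) = Φ⁻¹(0.74) = 0.643
Φ⁻¹(FA) = Φ⁻¹(0.32) = -0.468
ln β = −½·[z(H)² − z(FA)²] = −0.5 × (0.413 − 0.219) = -0.097

ln β = -0.10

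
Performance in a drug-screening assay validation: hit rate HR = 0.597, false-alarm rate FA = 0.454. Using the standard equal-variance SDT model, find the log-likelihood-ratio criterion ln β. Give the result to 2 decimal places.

ln β = -0.02

Φ⁻¹(H) = 0.246
Φ⁻¹(FA) = -0.116
ln β = −½·[z(H)² − z(FA)²] = −0.5 × (0.061 − 0.013) = -0.024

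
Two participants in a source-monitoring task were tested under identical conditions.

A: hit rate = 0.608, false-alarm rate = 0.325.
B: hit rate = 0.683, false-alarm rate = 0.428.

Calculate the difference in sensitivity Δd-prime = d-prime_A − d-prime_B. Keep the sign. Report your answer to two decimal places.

Δd-prime = 0.07

A: z(0.608) = 0.274, z(0.325) = -0.454, d' = 0.728
B: z(0.683) = 0.476, z(0.428) = -0.181, d' = 0.657
Δd' = d'_A − d'_B = 0.728 − 0.657 = 0.071
A has the higher sensitivity.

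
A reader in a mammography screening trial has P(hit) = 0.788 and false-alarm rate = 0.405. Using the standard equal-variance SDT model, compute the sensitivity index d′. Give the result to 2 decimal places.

z(H) = 0.7995
z(FA) = -0.2404
d' = z(H) − z(FA) = 0.7995 − (-0.2404) = 1.0399

d′ = 1.04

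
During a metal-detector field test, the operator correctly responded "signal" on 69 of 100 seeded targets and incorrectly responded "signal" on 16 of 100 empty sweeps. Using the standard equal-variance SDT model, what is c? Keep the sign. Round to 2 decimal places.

H = 69/100 = 0.6900
FA = 16/100 = 0.1600
Φ⁻¹(H) = 0.496
Φ⁻¹(FA) = -0.994
c = −½·[z(H) + z(FA)] = −0.5 × (0.496 + (-0.994)) = 0.249

c = 0.25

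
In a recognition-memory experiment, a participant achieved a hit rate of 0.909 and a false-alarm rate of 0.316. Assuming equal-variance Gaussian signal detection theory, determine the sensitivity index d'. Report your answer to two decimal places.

z(H) = 1.3346
z(FA) = -0.4789
d' = z(H) − z(FA) = 1.3346 − (-0.4789) = 1.8135

d' = 1.81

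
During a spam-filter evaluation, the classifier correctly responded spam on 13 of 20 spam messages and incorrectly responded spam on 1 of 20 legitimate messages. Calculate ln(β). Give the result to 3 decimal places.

H = 13/20 = 0.6500
FA = 1/20 = 0.0500
z(H) = z(0.6500) = 0.3853
z(FA) = z(0.0500) = -1.6449
ln β = −½·[z(H)² − z(FA)²] = −0.5 × (0.1485 − 2.7057) = 1.2786

ln β = 1.279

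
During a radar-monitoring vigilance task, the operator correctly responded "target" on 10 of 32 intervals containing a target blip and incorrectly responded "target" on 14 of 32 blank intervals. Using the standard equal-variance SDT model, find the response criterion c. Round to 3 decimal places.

c = 0.323

H = 10/32 = 0.3125
FA = 14/32 = 0.4375
z(H) = z(0.3125) = -0.4888
z(FA) = z(0.4375) = -0.1573
c = −½·[z(H) + z(FA)] = −0.5 × (-0.4888 + (-0.1573)) = 0.32305
c > 0: the operator has a conservative response bias.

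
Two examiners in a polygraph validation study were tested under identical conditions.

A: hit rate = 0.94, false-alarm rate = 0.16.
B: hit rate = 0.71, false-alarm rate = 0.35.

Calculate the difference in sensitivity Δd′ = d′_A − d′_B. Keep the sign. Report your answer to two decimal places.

A: z(0.94) = 1.555, z(0.16) = -0.994, d' = 2.549
B: z(0.71) = 0.553, z(0.35) = -0.385, d' = 0.938
Δd' = d'_A − d'_B = 2.549 − 0.938 = 1.611
A has the higher sensitivity.

Δd′ = 1.61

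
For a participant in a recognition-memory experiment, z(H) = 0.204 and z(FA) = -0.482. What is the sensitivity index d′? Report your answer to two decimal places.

d' = z(H) − z(FA) = 0.204 − (-0.482) = 0.686

d′ = 0.69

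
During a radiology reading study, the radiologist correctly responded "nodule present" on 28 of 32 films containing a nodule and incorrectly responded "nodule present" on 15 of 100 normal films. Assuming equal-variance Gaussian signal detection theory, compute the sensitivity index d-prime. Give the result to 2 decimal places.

H = 28/32 = 0.8750
FA = 15/100 = 0.1500
z(0.8750) = 1.150, z(0.1500) = -1.036
d' = z(H) − z(FA) = 1.150 − (-1.036) = 2.186

d-prime = 2.19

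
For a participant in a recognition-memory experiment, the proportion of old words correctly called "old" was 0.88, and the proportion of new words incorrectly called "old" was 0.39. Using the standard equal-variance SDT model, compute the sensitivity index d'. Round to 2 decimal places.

z(0.88) = 1.175, z(0.39) = -0.279
d' = z(H) − z(FA) = 1.175 − (-0.279) = 1.454

d' = 1.45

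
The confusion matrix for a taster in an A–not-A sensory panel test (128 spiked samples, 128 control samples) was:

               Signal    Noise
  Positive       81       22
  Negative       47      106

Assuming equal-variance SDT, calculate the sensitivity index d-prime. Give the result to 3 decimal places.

d-prime = 1.286

H = 81/128 = 0.6328
FA = 22/128 = 0.1719
z(H) = z(0.6328) = 0.3393
z(FA) = z(0.1719) = -0.9467
d' = z(H) − z(FA) = 0.3393 − (-0.9467) = 1.2860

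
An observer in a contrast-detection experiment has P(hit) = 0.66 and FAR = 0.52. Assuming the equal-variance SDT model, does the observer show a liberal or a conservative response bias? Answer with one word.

z(H) = 0.412, z(FA) = 0.050
c = −½·(z(H) + z(FA)) = -0.231
c < 0 → liberal criterion (biased toward responding “yes”).

liberal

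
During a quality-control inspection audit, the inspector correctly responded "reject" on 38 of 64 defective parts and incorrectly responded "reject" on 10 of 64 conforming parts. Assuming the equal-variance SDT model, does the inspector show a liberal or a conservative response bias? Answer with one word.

conservative

z(H) = 0.237, z(FA) = -1.010
c = −½·(z(H) + z(FA)) = 0.3865
c > 0 → conservative criterion (biased toward responding “no”).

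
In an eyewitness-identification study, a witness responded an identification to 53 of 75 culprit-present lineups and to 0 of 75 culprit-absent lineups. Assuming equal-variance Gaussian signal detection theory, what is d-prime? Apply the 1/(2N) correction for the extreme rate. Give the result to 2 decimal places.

The false-alarm rate is 0/75 = 0, so apply the 1/(2N) correction: FA → 1/(2·75) = 0.00667.
z(H) = z(0.70667) = 0.544
z(FA) = z(0.00667) = -2.475
d' = 0.544 − (-2.475) = 3.019

d-prime = 3.02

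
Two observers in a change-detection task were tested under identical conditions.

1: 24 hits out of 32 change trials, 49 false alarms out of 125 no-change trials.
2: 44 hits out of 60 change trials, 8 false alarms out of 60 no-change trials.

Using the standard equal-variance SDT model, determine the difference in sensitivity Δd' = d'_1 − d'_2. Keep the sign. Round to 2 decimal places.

1: z(0.7500) = 0.674, z(0.3920) = -0.274, d' = 0.948
2: z(0.7333) = 0.623, z(0.1333) = -1.111, d' = 1.734
Δd' = d'_1 − d'_2 = 0.948 − 1.734 = -0.786
2 has the higher sensitivity.

Δd' = -0.79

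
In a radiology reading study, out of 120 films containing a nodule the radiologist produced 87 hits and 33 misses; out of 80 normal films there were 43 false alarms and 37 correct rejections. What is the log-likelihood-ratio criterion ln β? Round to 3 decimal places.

ln β = -0.174

H = 87/120 = 0.7250
FA = 43/80 = 0.5375
z(H) = 0.5978
z(FA) = 0.0941
ln β = −½·[z(H)² − z(FA)²] = −0.5 × (0.3574 − 0.0089) = -0.17425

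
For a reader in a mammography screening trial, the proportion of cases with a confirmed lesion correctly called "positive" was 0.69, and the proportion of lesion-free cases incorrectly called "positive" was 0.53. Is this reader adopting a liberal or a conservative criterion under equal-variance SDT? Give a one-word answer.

z(H) = 0.496, z(FA) = 0.075
c = −½·(z(H) + z(FA)) = -0.2855
c < 0 → liberal criterion (biased toward responding “yes”).

liberal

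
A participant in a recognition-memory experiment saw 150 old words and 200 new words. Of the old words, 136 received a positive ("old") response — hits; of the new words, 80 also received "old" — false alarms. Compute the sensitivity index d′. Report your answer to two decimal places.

d′ = 1.57

H = 136/150 = 0.9067
FA = 80/200 = 0.4000
Φ⁻¹(0.9067) = 1.3207, Φ⁻¹(0.4000) = -0.2533
d' = z(H) − z(FA) = 1.3207 − (-0.2533) = 1.5740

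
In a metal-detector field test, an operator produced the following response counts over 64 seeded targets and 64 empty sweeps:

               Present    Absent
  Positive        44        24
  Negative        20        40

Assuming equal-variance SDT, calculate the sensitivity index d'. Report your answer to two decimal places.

d' = 0.81

H = 44/64 = 0.6875
FA = 24/64 = 0.3750
Φ⁻¹(0.6875) = 0.489, Φ⁻¹(0.3750) = -0.319
d' = z(H) − z(FA) = 0.489 − (-0.319) = 0.808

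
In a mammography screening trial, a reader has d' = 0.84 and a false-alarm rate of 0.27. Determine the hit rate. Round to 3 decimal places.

z(false-alarm rate) = z(0.27) = -0.6128
z(H) = z(FA) + d' = -0.6128 + 0.84 = 0.2272
hit rate = Φ(0.2272) = 0.5899

hit rate = 0.590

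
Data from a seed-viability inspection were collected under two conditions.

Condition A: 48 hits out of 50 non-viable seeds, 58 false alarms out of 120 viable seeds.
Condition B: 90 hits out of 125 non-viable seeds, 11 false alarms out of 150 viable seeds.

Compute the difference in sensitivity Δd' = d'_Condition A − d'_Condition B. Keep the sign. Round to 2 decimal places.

Δd' = -0.24

Condition A: z(0.9600) = 1.751, z(0.4833) = -0.042, d' = 1.793
Condition B: z(0.7200) = 0.583, z(0.0733) = -1.452, d' = 2.035
Δd' = d'_Condition A − d'_Condition B = 1.793 − 2.035 = -0.242
Condition B has the higher sensitivity.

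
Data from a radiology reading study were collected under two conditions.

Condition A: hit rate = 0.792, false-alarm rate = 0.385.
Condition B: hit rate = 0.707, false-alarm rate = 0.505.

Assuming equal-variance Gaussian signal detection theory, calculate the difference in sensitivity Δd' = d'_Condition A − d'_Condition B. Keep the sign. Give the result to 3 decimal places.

Condition A: z(0.792) = 0.8134, z(0.385) = -0.2924, d' = 1.1058
Condition B: z(0.707) = 0.5446, z(0.505) = 0.0125, d' = 0.5321
Δd' = d'_Condition A − d'_Condition B = 1.1058 − 0.5321 = 0.5737
Condition A has the higher sensitivity.

Δd' = 0.574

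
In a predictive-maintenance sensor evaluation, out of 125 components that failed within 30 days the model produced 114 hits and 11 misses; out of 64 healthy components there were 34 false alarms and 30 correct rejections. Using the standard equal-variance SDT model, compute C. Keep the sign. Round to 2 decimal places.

C = -0.72

H = 114/125 = 0.9120
FA = 34/64 = 0.5312
z(H) = 1.3532
z(FA) = 0.0783
c = −½·[z(H) + z(FA)] = −0.5 × (1.3532 + 0.0783) = -0.71575
c < 0: the model has a liberal response bias.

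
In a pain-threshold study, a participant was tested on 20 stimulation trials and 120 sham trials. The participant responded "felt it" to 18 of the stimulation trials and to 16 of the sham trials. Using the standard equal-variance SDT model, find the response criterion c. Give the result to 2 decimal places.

H = 18/20 = 0.9000
FA = 16/120 = 0.1333
Φ⁻¹(0.9000) = 1.2816, Φ⁻¹(0.1333) = -1.1109
c = −½·[z(H) + z(FA)] = −0.5 × (1.2816 + (-1.1109)) = -0.08535

c = -0.09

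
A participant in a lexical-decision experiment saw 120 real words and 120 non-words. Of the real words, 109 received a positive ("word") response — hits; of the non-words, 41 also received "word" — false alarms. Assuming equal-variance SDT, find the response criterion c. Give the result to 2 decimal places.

H = 109/120 = 0.9083
FA = 41/120 = 0.3417
z(H) = z(0.9083) = 1.3304
z(FA) = z(0.3417) = -0.4078
c = −½·[z(H) + z(FA)] = −0.5 × (1.3304 + (-0.4078)) = -0.4613

c = -0.46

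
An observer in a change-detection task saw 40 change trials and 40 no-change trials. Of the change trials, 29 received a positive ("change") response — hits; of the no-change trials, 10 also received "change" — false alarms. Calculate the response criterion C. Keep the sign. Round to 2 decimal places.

H = 29/40 = 0.7250
FA = 10/40 = 0.2500
Φ⁻¹(H) = Φ⁻¹(0.7250) = 0.598
Φ⁻¹(FA) = Φ⁻¹(0.2500) = -0.674
c = −½·[z(H) + z(FA)] = −0.5 × (0.598 + (-0.674)) = 0.038
c > 0: the observer has a conservative response bias.

C = 0.04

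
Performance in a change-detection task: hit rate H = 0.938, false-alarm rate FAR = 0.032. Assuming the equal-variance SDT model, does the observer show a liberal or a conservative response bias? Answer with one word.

conservative

z(H) = 1.538, z(FA) = -1.852
c = −½·(z(H) + z(FA)) = 0.157
c > 0 → conservative criterion (biased toward responding “no”).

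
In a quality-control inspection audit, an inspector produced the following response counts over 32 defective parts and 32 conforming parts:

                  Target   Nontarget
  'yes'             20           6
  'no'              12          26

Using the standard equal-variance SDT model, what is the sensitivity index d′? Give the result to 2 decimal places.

d′ = 1.21

H = 20/32 = 0.6250
FA = 6/32 = 0.1875
z(0.6250) = 0.3186, z(0.1875) = -0.8871
d' = z(H) − z(FA) = 0.3186 − (-0.8871) = 1.2057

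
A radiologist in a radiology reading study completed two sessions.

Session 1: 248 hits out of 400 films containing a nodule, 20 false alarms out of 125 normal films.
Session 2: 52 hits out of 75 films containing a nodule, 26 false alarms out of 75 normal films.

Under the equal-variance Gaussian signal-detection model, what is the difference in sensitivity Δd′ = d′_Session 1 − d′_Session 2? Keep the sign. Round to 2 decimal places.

Δd′ = 0.40

Session 1: z(0.6200) = 0.305, z(0.1600) = -0.994, d' = 1.299
Session 2: z(0.6933) = 0.505, z(0.3467) = -0.394, d' = 0.899
Δd' = d'_Session 1 − d'_Session 2 = 1.299 − 0.899 = 0.400
Session 1 has the higher sensitivity.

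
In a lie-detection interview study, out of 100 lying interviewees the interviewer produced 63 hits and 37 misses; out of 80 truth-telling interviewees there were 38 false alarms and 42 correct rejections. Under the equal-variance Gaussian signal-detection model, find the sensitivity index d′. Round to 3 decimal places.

H = 63/100 = 0.6300
FA = 38/80 = 0.4750
z(H) = 0.3319
z(FA) = -0.0627
d' = z(H) − z(FA) = 0.3319 − (-0.0627) = 0.3946

d′ = 0.395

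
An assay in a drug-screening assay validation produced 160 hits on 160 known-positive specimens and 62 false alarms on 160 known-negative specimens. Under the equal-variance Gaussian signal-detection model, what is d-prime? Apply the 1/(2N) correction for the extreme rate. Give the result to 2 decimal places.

d-prime = 3.02

The hit rate is 160/160 = 1, so apply the 1/(2N) correction: H → 1 − 1/(2·160) = 0.99687.
z(H) = z(0.99687) = 2.734
z(FA) = z(0.38750) = -0.286
d' = 2.734 − (-0.286) = 3.020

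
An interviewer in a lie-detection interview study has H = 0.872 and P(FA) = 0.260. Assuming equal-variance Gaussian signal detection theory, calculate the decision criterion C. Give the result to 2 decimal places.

C = -0.25

Φ⁻¹(H) = Φ⁻¹(0.872) = 1.1359
Φ⁻¹(FA) = Φ⁻¹(0.260) = -0.6433
c = −½·[z(H) + z(FA)] = −0.5 × (1.1359 + (-0.6433)) = -0.2463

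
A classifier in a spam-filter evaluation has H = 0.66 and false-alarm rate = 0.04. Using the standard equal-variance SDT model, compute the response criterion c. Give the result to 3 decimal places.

Φ⁻¹(H) = Φ⁻¹(0.66) = 0.4125
Φ⁻¹(FA) = Φ⁻¹(0.04) = -1.7507
c = −½·[z(H) + z(FA)] = −0.5 × (0.4125 + (-1.7507)) = 0.6691

c = 0.669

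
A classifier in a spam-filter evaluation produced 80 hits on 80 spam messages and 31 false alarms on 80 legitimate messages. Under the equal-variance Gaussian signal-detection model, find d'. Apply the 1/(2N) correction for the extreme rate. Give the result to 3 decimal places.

d' = 2.784

The hit rate is 80/80 = 1, so apply the 1/(2N) correction: H → 1 − 1/(2·80) = 0.99375.
z(H) = z(0.99375) = 2.4977
z(FA) = z(0.38750) = -0.2858
d' = 2.4977 − (-0.2858) = 2.7835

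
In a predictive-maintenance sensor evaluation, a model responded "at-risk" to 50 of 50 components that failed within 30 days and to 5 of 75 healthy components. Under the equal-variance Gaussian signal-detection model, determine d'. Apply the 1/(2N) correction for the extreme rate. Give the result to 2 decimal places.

The hit rate is 50/50 = 1, so apply the 1/(2N) correction: H → 1 − 1/(2·50) = 0.99000.
z(H) = z(0.99000) = 2.326
z(FA) = z(0.06667) = -1.501
d' = 2.326 − (-1.501) = 3.827

d' = 3.83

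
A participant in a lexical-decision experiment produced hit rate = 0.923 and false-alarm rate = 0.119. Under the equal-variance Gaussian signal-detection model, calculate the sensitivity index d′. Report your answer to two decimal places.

z(H) = z(0.923) = 1.4255
z(FA) = z(0.119) = -1.1800
d' = z(H) − z(FA) = 1.4255 − (-1.1800) = 2.6055

d′ = 2.61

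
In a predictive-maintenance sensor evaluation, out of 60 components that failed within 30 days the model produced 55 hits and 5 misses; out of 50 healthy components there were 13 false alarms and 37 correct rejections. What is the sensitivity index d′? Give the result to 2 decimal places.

H = 55/60 = 0.9167
FA = 13/50 = 0.2600
Φ⁻¹(0.9167) = 1.3832, Φ⁻¹(0.2600) = -0.6433
d' = z(H) − z(FA) = 1.3832 − (-0.6433) = 2.0265

d′ = 2.03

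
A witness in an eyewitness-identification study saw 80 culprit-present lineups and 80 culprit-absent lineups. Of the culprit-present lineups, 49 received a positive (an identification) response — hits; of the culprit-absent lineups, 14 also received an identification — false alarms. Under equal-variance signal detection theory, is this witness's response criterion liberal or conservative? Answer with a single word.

conservative

z(H) = 0.286, z(FA) = -0.935
c = −½·(z(H) + z(FA)) = 0.3245
c > 0 → conservative criterion (biased toward responding “no”).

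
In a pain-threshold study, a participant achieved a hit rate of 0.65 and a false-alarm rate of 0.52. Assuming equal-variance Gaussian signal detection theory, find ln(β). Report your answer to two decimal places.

ln β = -0.07

z(H) = 0.385
z(FA) = 0.050
ln β = −½·[z(H)² − z(FA)²] = −0.5 × (0.148 − 0.003) = -0.0725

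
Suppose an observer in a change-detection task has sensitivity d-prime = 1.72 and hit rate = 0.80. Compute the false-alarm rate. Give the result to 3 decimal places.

z(hit rate) = z(0.80) = 0.8416
z(FA) = z(H) − d' = 0.8416 − 1.72 = -0.8784
false-alarm rate = Φ(-0.8784) = 0.1899

false-alarm rate = 0.190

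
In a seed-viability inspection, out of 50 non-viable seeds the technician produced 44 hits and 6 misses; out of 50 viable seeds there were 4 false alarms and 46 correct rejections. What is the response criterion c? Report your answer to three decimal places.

c = 0.115

H = 44/50 = 0.8800
FA = 4/50 = 0.0800
Φ⁻¹(H) = Φ⁻¹(0.8800) = 1.1750
Φ⁻¹(FA) = Φ⁻¹(0.0800) = -1.4051
c = −½·[z(H) + z(FA)] = −0.5 × (1.1750 + (-1.4051)) = 0.11505
c > 0: the technician has a conservative response bias.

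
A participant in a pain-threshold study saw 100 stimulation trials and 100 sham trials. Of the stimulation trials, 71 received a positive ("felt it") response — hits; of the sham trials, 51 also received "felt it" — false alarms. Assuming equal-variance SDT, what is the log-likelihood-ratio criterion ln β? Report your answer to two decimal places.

H = 71/100 = 0.7100
FA = 51/100 = 0.5100
z(0.7100) = 0.553, z(0.5100) = 0.025
ln β = −½·[z(H)² − z(FA)²] = −0.5 × (0.306 − 0.001) = -0.1525

ln β = -0.15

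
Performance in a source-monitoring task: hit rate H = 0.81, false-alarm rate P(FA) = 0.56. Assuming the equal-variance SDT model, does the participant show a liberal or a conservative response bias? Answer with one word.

liberal

z(H) = 0.878, z(FA) = 0.151
c = −½·(z(H) + z(FA)) = -0.5145
c < 0 → liberal criterion (biased toward responding “yes”).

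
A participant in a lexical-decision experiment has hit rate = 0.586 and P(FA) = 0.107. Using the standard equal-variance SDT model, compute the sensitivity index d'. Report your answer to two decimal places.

z(0.586) = 0.2173, z(0.107) = -1.2426
d' = z(H) − z(FA) = 0.2173 − (-1.2426) = 1.4599

d' = 1.46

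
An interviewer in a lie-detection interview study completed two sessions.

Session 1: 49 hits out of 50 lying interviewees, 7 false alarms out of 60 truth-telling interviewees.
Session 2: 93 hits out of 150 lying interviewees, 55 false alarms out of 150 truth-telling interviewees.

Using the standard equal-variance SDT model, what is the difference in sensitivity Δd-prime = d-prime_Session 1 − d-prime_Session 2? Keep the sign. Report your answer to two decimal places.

Session 1: z(0.9800) = 2.054, z(0.1167) = -1.192, d' = 3.246
Session 2: z(0.6200) = 0.305, z(0.3667) = -0.341, d' = 0.646
Δd' = d'_Session 1 − d'_Session 2 = 3.246 − 0.646 = 2.600
Session 1 has the higher sensitivity.

Δd-prime = 2.60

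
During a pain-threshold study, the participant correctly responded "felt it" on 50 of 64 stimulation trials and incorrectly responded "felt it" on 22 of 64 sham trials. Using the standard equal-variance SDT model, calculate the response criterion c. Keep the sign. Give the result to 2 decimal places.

H = 50/64 = 0.7812
FA = 22/64 = 0.3438
z(H) = 0.7763
z(FA) = -0.4021
c = −½·[z(H) + z(FA)] = −0.5 × (0.7763 + (-0.4021)) = -0.1871

c = -0.19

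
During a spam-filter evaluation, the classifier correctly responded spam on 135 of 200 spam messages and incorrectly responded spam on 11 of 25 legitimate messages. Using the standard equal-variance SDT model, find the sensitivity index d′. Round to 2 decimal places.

H = 135/200 = 0.6750
FA = 11/25 = 0.4400
Φ⁻¹(H) = Φ⁻¹(0.6750) = 0.4538
Φ⁻¹(FA) = Φ⁻¹(0.4400) = -0.1510
d' = z(H) − z(FA) = 0.4538 − (-0.1510) = 0.6048

d′ = 0.60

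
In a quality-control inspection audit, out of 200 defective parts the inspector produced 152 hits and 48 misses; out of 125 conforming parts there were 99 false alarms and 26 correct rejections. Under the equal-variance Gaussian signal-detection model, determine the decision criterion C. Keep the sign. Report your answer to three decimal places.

H = 152/200 = 0.7600
FA = 99/125 = 0.7920
Φ⁻¹(H) = Φ⁻¹(0.7600) = 0.7063
Φ⁻¹(FA) = Φ⁻¹(0.7920) = 0.8134
c = −½·[z(H) + z(FA)] = −0.5 × (0.7063 + 0.8134) = -0.75985

C = -0.760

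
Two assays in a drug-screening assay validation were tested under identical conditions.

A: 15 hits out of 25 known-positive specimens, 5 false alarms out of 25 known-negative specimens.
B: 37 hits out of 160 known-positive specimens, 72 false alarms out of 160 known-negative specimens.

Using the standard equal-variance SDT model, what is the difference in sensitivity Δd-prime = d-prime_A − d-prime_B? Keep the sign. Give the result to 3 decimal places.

A: z(0.6000) = 0.2533, z(0.2000) = -0.8416, d' = 1.0949
B: z(0.2313) = -0.7346, z(0.4500) = -0.1257, d' = -0.6089
Δd' = d'_A − d'_B = 1.0949 − (-0.6089) = 1.7038
A has the higher sensitivity.

Δd-prime = 1.704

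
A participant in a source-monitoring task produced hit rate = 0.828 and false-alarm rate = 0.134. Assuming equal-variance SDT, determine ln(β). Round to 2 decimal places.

Φ⁻¹(0.828) = 0.946, Φ⁻¹(0.134) = -1.108
ln β = −½·[z(H)² − z(FA)²] = −0.5 × (0.895 − 1.228) = 0.1665

ln β = 0.17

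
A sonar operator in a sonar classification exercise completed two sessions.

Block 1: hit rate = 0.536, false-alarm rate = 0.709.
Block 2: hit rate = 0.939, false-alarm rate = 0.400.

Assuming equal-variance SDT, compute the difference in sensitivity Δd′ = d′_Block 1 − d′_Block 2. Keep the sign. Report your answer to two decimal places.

Δd′ = -2.26

Block 1: z(0.536) = 0.090, z(0.709) = 0.550, d' = -0.460
Block 2: z(0.939) = 1.546, z(0.400) = -0.253, d' = 1.799
Δd' = d'_Block 1 − d'_Block 2 = -0.460 − 1.799 = -2.259
Block 2 has the higher sensitivity.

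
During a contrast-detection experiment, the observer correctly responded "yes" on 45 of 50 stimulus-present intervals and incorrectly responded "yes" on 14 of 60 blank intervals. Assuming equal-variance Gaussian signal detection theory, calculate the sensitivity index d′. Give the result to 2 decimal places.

H = 45/50 = 0.9000
FA = 14/60 = 0.2333
z(H) = z(0.9000) = 1.282
z(FA) = z(0.2333) = -0.728
d' = z(H) − z(FA) = 1.282 − (-0.728) = 2.010

d′ = 2.01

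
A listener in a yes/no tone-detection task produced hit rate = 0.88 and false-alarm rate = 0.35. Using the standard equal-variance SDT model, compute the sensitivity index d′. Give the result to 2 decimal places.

z(H) = z(0.88) = 1.175
z(FA) = z(0.35) = -0.385
d' = z(H) − z(FA) = 1.175 − (-0.385) = 1.560

d′ = 1.56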